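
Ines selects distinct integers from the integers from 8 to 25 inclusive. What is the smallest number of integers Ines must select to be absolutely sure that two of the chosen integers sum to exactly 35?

11

Group the elements by complementary pair {x, 35−x}: {10,25}, {11,24}, {12,23}, …, giving 8 two-element pairs and 2 integers whose partner 35−x falls outside [8,25].
Pigeonhole: treating each of those 10 groups as a pigeonhole, one can pick one integer per group — 10 integers — with no two summing to 35.
The 11th integer lands in an occupied pair, forcing a sum of 35.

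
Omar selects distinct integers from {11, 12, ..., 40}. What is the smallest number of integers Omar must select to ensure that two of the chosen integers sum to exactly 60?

A set avoiding the sum 60 can contain at most one of each pair {x, 60−x}, plus the 10 elements whose complement lies outside the range or equal to its own complement.
The integers 11, …, 30 (20 of them) are such a set: any two sum to at least 11+12 = 23 and at most 29+30 = 59 < 60.
By pigeonhole, any 21st integer completes one of the 10 pairs, so 21 choices force a sum of 60.

21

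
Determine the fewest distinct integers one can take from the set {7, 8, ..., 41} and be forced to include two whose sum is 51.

20

Two chosen integers sum to 51 exactly when both halves of some pair {x, 51−x} with 10 ≤ x ≤ 51−x ≤ 41 are chosen — 16 such pairs.
The remaining 3 elements (those with no distinct partner in range) can never complete a 51-sum, so the worst case takes all of them and one from each pair: 3 + 16 = 19.
By the pigeonhole principle, the 20th integer has to be the second member of some pair, so 19 + 1 = 20.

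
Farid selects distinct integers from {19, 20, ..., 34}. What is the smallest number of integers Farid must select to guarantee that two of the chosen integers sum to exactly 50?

11

A set avoiding the sum 50 can contain at most one of each pair {x, 50−x}, plus the 4 elements whose complement lies outside the range or equal to its own complement.
The integers 25, …, 34 (10 of them) are such a set: any two sum to at least 25+26 = 51 > 50.
By the pigeonhole principle, any 11th integer completes one of the 6 pairs, so 11 choices force a sum of 50.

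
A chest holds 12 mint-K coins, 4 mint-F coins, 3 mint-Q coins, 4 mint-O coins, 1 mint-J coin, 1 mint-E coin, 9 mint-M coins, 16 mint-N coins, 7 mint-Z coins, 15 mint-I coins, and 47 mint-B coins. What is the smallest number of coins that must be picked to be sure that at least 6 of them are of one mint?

An adversary could hand out at most 5 coins per mint (5 mints run out sooner): 5 + 4 + 3 + 4 + 1 + 1 + 5 + 5 + 5 + 5 + 5 = 43 coins and still no mint has 6.
One more coin lands in a mint already at 5, so 44 draws are enough and 43 are not.

44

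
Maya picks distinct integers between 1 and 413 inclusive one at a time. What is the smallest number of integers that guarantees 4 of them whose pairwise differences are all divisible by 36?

109

Integers whose pairwise differences are multiples of 36 are exactly those sharing a remainder mod 36. The 36 residue classes mod 36 are the pigeonholes.
With 108 integers one could put 3 in each residue class and have no class reach 4.
The 109th integer pushes some class to 4, so 36·3 + 1 = 109.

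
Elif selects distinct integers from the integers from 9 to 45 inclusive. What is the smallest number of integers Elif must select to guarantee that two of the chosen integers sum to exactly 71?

28

A set avoiding the sum 71 can contain at most one of each pair {x, 71−x}, plus the 17 elements whose complement lies outside the range.
The integers 9, …, 35 (27 of them) are such a set: any two sum to at least 9+10 = 19 and at most 34+35 = 69 < 71.
By pigeonhole, any 28th integer completes one of the 10 pairs, so 28 choices force a sum of 71.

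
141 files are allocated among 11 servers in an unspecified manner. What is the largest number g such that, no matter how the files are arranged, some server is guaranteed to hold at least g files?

By the pigeonhole principle, the 11 servers are the holes and the 141 files are the pigeons.
If every server held at most 12 files, the total would be at most 11 × 12 = 132, which is less than 141.
So some server holds at least ⌈141/11⌉ = 13 files.

13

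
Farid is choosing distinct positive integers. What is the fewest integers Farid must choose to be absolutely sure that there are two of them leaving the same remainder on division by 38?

39

The 38 residue classes mod 38 are the pigeonholes.
With 38 integers one could put 1 in each residue class and have no class reach 2.
The 39th integer pushes some class to 2, so 38·1 + 1 = 39.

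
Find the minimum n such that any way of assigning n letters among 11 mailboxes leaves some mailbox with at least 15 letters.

155

With 154 letters one could put exactly 14 in each of the 11 mailboxes, and no mailbox would reach 15.
By pigeonhole, one more letter must land in a mailbox that already has 14, giving it 15.
So 11 × 14 + 1 = 155 letters are required.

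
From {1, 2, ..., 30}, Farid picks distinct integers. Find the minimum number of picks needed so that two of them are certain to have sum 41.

A set avoiding the sum 41 can contain at most one of each pair {x, 41−x}, plus the 10 elements whose complement lies outside the range.
The integers 1, …, 20 (20 of them) are such a set: any two sum to at least 1+2 = 3 and at most 19+20 = 39 < 41.
Any 21st integer completes one of the 10 pairs, so 21 choices force a sum of 41.

21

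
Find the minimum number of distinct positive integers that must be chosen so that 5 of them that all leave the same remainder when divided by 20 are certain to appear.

The 20 residue classes mod 20 are the pigeonholes.
With 80 integers one could put 4 in each residue class and have no class reach 5.
The 81st integer pushes some class to 5, so 20·4 + 1 = 81.

81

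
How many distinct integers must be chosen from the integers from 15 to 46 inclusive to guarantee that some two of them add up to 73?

23

Group the elements by complementary pair {x, 73−x}: {27,46}, {28,45}, {29,44}, …, giving 10 two-element pairs and 12 integers whose partner 73−x falls outside [15,46].
By the pigeonhole principle, treating each of those 22 groups as a pigeonhole, one can pick one integer per group — 22 integers — with no two summing to 73.
The 23rd integer lands in an occupied pair, forcing a sum of 73.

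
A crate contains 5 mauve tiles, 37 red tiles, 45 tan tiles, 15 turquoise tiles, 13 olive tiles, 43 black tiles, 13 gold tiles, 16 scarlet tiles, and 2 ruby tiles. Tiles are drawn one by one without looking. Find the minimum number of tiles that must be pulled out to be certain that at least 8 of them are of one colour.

An adversary could hand out at most 7 tiles per colour (mauve, ruby run out sooner): 5 + 7 + 7 + 7 + 7 + 7 + 7 + 7 + 2 = 56 tiles and still no colour has 8.
By the pigeonhole principle, one more tile lands in a colour already at 7, so 57 draws are enough and 56 are not.

57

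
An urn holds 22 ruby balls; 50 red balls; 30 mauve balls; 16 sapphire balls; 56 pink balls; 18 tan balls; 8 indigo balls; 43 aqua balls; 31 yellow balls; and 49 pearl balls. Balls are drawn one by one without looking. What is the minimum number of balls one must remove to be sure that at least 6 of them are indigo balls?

In the worst case for collecting indigo balls, every non-indigo ball comes out first.
There are 22 + 50 + 30 + 16 + 56 + 18 + 43 + 31 + 49 = 315 non-indigo balls altogether.
After those, each further ball must be indigo, so 315 + 6 = 321 draws guarantee 6 indigo balls.

321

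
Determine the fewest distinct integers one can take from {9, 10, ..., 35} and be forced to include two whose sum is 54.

Group the elements by complementary pair {x, 54−x}: {19,35}, {20,34}, {21,33}, …, giving 8 two-element pairs; the single value 27 (it cannot pair with itself since the integers are distinct); and 10 integers whose partner 54−x falls outside [9,35].
Pigeonhole: treating each of those 19 groups as a pigeonhole, one can pick one integer per group — 19 integers — with no two summing to 54.
The 20th integer lands in an occupied pair, forcing a sum of 54.

20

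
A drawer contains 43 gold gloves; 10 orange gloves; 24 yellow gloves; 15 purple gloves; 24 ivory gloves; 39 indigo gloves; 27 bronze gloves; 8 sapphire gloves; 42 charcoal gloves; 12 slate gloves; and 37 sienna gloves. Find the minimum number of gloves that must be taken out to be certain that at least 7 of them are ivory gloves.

In the worst case for collecting ivory gloves, every non-ivory glove comes out first.
There are 43 + 10 + 24 + 15 + 39 + 27 + 8 + 42 + 12 + 37 = 257 non-ivory gloves altogether.
After those, each further glove must be ivory, so 257 + 7 = 264 draws guarantee 7 ivory gloves.

264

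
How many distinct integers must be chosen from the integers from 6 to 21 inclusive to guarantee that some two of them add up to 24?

11

Two chosen integers sum to 24 exactly when both halves of some pair {x, 24−x} with 6 ≤ x ≤ 24−x ≤ 18 are chosen — 6 such pairs.
The remaining 4 elements (those with no distinct partner in range) can never complete a 24-sum, so the worst case takes all of them and one from each pair: 4 + 6 = 10.
The 11th integer has to be the second member of some pair, so 10 + 1 = 11.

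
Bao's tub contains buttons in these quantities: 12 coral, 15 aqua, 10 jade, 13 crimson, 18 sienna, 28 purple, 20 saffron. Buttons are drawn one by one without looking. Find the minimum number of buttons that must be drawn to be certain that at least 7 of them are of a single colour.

An adversary could hand out at most 6 buttons per colour: 6 + 6 + 6 + 6 + 6 + 6 + 6 = 42 buttons and still no colour has 7.
One more button lands in a colour already at 6, so 43 draws are enough and 42 are not.

43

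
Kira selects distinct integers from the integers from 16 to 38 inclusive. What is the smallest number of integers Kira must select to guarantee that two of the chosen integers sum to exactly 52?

14

Two chosen integers sum to 52 exactly when both halves of some pair {x, 52−x} with 16 ≤ x ≤ 52−x ≤ 36 are chosen — 10 such pairs.
The remaining 3 elements (those with no distinct partner in range) can never complete a 52-sum, so the worst case takes all of them and one from each pair: 3 + 10 = 13.
By pigeonhole, the 14th integer has to be the second member of some pair, so 13 + 1 = 14.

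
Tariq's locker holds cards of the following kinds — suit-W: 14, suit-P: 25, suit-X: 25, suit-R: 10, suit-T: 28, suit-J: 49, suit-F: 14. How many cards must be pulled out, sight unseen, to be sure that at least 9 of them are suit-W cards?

160

In the worst case for collecting suit-W cards, every non-suit-W card comes out first.
There are 25 + 25 + 10 + 28 + 49 + 14 = 151 non-suit-W cards altogether.
After those, each further card must be suit-W, so 151 + 9 = 160 draws guarantee 9 suit-W cards.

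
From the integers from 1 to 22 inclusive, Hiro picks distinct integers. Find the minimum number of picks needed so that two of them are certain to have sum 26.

14

Group the elements by complementary pair {x, 26−x}: {4,22}, {5,21}, {6,20}, …, giving 9 two-element pairs, the single value 13 (it cannot pair with itself since the integers are distinct), and 3 integers whose partner 26−x falls outside [1,22].
Pigeonhole: treating each of those 13 groups as a pigeonhole, one can pick one integer per group — 13 integers — with no two summing to 26.
The 14th integer lands in an occupied pair, forcing a sum of 26.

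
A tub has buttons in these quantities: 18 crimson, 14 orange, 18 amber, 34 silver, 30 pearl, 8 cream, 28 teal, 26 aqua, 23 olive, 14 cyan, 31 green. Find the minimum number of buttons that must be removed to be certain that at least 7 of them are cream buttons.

In the worst case for collecting cream buttons, every non-cream button comes out first.
There are 18 + 14 + 18 + 34 + 30 + 28 + 26 + 23 + 14 + 31 = 236 non-cream buttons altogether.
After those, each further button must be cream, so 236 + 7 = 243 draws guarantee 7 cream buttons.

243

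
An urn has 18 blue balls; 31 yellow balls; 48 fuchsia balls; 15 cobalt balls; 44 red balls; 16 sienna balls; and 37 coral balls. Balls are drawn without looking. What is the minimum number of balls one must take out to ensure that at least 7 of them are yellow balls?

In the worst case for collecting yellow balls, every non-yellow ball comes out first.
There are 18 + 48 + 15 + 44 + 16 + 37 = 178 non-yellow balls altogether.
After those, each further ball must be yellow, so 178 + 7 = 185 draws guarantee 7 yellow balls.

185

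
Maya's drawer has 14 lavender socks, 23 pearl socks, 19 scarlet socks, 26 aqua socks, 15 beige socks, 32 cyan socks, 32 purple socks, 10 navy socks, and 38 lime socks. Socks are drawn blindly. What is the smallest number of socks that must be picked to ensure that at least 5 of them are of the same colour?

37

An adversary could hand out at most 4 socks per colour: 4 + 4 + 4 + 4 + 4 + 4 + 4 + 4 + 4 = 36 socks and still no colour has 5.
By pigeonhole, one more sock lands in a colour already at 4, so 37 draws are enough and 36 are not.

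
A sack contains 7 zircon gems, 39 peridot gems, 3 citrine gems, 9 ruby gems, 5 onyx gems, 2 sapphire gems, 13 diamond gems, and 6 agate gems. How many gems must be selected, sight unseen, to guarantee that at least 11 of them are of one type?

An adversary could hand out at most 10 gems per type (6 types run out sooner): 7 + 10 + 3 + 9 + 5 + 2 + 10 + 6 = 52 gems and still no type has 11.
One more gem lands in a type already at 10, so 53 draws are enough and 52 are not.

53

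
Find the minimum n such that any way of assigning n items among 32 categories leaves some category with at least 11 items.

With 320 items one could put exactly 10 in each of the 32 categories, and no category would reach 11.
One more item must land in a category that already has 10, giving it 11.
So 32 × 10 + 1 = 321 items are required.

321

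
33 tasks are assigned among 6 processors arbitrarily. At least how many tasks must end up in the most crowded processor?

6

Pigeonhole: the 6 processors are the holes and the 33 tasks are the pigeons.
If every processor held at most 5 tasks, the total would be at most 6 × 5 = 30, which is less than 33.
So some processor holds at least ⌈33/6⌉ = 6 tasks.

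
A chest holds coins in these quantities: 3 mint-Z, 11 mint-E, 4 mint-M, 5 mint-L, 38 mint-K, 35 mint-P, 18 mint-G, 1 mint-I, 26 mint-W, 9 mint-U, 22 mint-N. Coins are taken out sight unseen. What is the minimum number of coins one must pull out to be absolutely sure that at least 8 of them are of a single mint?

63

An adversary could hand out at most 7 coins per mint (4 mints run out sooner): 3 + 7 + 4 + 5 + 7 + 7 + 7 + 1 + 7 + 7 + 7 = 62 coins and still no mint has 8.
By the pigeonhole principle, one more coin lands in a mint already at 7, so 63 draws are enough and 62 are not.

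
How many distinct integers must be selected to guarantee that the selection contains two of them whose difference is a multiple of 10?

11

Integers whose pairwise differences are multiples of 10 are exactly those sharing a remainder mod 10. Pigeonhole: the 10 residue classes mod 10 are the pigeonholes.
With 10 integers one could put 1 in each residue class and have no class reach 2.
The 11th integer pushes some class to 2, so 10·1 + 1 = 11.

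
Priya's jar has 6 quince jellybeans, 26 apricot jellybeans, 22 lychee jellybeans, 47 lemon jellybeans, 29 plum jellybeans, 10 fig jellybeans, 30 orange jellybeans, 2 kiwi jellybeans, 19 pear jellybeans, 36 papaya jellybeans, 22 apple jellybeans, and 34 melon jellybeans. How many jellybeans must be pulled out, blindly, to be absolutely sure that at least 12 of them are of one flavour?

118

By pigeonhole, the 12 flavours are the holes; the jellybeans drawn are the pigeons.
To avoid 12 of any one flavour, the worst case takes at most 11 of each flavour, or every jellybean of a flavour that has fewer than 11.
That gives 6 + 11 + 11 + 11 + 11 + 10 + 11 + 2 + 11 + 11 + 11 + 11 = 117 jellybeans with no flavour reaching 12.
The next jellybean forces some flavour to 12, so 117 + 1 = 118.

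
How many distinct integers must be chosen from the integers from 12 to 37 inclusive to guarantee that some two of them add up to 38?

20

Group the elements by complementary pair {x, 38−x}: {12,26}, {13,25}, {14,24}, …, giving 7 two-element pairs, the single value 19 (it cannot pair with itself since the integers are distinct), and 11 integers whose partner 38−x falls outside [12,37].
Treating each of those 19 groups as a pigeonhole, one can pick one integer per group — 19 integers — with no two summing to 38.
The 20th integer lands in an occupied pair, forcing a sum of 38.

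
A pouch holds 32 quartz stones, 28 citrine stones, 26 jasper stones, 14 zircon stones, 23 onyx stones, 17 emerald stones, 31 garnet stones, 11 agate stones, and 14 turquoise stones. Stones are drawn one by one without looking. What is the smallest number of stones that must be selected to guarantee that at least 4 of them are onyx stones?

177

In the worst case for collecting onyx stones, every non-onyx stone comes out first.
There are 32 + 28 + 26 + 14 + 17 + 31 + 11 + 14 = 173 non-onyx stones altogether.
After those, each further stone must be onyx, so 173 + 4 = 177 draws guarantee 4 onyx stones.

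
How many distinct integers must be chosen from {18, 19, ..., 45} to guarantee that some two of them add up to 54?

20

A set avoiding the sum 54 can contain at most one of each pair {x, 54−x}, plus the 10 elements whose complement lies outside the range or equal to its own complement.
The integers 27, …, 45 (19 of them) are such a set: any two sum to at least 27+28 = 55 > 54.
By pigeonhole, any 20th integer completes one of the 9 pairs, so 20 choices force a sum of 54.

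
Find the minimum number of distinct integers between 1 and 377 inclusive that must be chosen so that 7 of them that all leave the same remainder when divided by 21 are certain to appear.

127

The 21 residue classes mod 21 are the pigeonholes.
With 126 integers one could put 6 in each residue class and have no class reach 7.
The 127th integer pushes some class to 7, so 21·6 + 1 = 127.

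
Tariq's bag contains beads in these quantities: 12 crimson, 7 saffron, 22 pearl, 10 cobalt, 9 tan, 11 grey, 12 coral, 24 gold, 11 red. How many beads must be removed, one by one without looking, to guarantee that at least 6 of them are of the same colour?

46

By the pigeonhole principle, the 9 colours are the holes; the beads drawn are the pigeons.
To avoid 6 of any one colour, the worst case takes at most 5 of each colour.
That gives 5 + 5 + 5 + 5 + 5 + 5 + 5 + 5 + 5 = 45 beads with no colour reaching 6.
The next bead forces some colour to 6, so 45 + 1 = 46.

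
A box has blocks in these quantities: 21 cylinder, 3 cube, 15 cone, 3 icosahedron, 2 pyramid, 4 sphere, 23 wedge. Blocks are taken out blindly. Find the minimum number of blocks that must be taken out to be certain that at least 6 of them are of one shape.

28

By pigeonhole, put each drawn block into a box by shape. The largest draw with every box below 6 takes min(count, 5) from each shape; shapes with fewer than 5 contribute all they have.
Σ min(cᵢ, 5) = 5 + 3 + 5 + 3 + 2 + 4 + 5 = 27.
Draw number 27 + 1 = 28 must push one box to 6.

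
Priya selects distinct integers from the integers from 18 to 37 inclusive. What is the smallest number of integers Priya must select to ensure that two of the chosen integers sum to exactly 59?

Two chosen integers sum to 59 exactly when both halves of some pair {x, 59−x} with 22 ≤ x ≤ 59−x ≤ 37 are chosen — 8 such pairs.
The remaining 4 elements (those with no distinct partner in range) can never complete a 59-sum, so the worst case takes all of them and one from each pair: 4 + 8 = 12.
The 13th integer has to be the second member of some pair, so 12 + 1 = 13.

13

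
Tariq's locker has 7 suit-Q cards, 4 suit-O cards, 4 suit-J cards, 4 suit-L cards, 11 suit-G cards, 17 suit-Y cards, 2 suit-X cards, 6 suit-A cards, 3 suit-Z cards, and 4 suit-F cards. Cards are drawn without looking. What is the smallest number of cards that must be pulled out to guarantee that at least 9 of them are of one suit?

By the pigeonhole principle, put each drawn card into a box by suit. The largest draw with every box below 9 takes min(count, 8) from each suit; suits with fewer than 8 contribute all they have.
Σ min(cᵢ, 8) = 7 + 4 + 4 + 4 + 8 + 8 + 2 + 6 + 3 + 4 = 50.
Draw number 50 + 1 = 51 must push one box to 9.

51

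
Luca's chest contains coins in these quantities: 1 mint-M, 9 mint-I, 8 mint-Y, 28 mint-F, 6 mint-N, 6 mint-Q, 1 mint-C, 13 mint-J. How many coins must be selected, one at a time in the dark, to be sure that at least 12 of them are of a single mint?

54

The 8 mints are the holes; the coins drawn are the pigeons.
To avoid 12 of any one mint, the worst case takes at most 11 of each mint, or every coin of a mint that has fewer than 11.
That gives 1 + 9 + 8 + 11 + 6 + 6 + 1 + 11 = 53 coins with no mint reaching 12.
The next coin forces some mint to 12, so 53 + 1 = 54.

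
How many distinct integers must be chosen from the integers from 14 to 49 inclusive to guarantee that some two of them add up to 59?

21

Group the elements by complementary pair {x, 59−x}: {14,45}, {15,44}, {16,43}, …, giving 16 two-element pairs and 4 integers whose partner 59−x falls outside [14,49].
Pigeonhole: treating each of those 20 groups as a pigeonhole, one can pick one integer per group — 20 integers — with no two summing to 59.
The 21st integer lands in an occupied pair, forcing a sum of 59.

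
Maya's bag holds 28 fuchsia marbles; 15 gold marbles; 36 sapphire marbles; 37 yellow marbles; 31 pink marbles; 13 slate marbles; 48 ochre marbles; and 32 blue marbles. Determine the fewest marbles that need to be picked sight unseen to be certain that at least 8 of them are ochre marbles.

200

In the worst case for collecting ochre marbles, every non-ochre marble comes out first.
There are 28 + 15 + 36 + 37 + 31 + 13 + 32 = 192 non-ochre marbles altogether.
After those, each further marble must be ochre, so 192 + 8 = 200 draws guarantee 8 ochre marbles.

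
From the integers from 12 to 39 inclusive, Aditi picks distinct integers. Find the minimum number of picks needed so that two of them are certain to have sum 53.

16

Group the elements by complementary pair {x, 53−x}: {14,39}, {15,38}, {16,37}, …, giving 13 two-element pairs and 2 integers whose partner 53−x falls outside [12,39].
By the pigeonhole principle, treating each of those 15 groups as a pigeonhole, one can pick one integer per group — 15 integers — with no two summing to 53.
The 16th integer lands in an occupied pair, forcing a sum of 53.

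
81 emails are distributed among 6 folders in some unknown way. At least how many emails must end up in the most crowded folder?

Pigeonhole: the 6 folders are the holes and the 81 emails are the pigeons.
If every folder held at most 13 emails, the total would be at most 6 × 13 = 78, which is less than 81.
So some folder holds at least ⌈81/6⌉ = 14 emails.

14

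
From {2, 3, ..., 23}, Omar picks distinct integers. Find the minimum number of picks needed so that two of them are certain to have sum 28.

A set avoiding the sum 28 can contain at most one of each pair {x, 28−x}, plus the 4 elements whose complement lies outside the range or equal to its own complement.
The integers 2, …, 14 (13 of them) are such a set: any two sum to at least 2+3 = 5 and at most 13+14 = 27 < 28.
Pigeonhole: any 14th integer completes one of the 9 pairs, so 14 choices force a sum of 28.

14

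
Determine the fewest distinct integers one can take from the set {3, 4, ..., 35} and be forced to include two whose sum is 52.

25

Two chosen integers sum to 52 exactly when both halves of some pair {x, 52−x} with 17 ≤ x ≤ 52−x ≤ 35 are chosen — 9 such pairs.
The remaining 15 elements (those with no distinct partner in range) can never complete a 52-sum, so the worst case takes all of them and one from each pair: 15 + 9 = 24.
Pigeonhole: the 25th integer has to be the second member of some pair, so 24 + 1 = 25.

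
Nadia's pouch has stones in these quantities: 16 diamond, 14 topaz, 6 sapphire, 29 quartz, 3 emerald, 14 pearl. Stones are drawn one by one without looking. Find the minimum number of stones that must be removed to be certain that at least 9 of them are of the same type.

42

The 6 types are the holes; the stones drawn are the pigeons.
To avoid 9 of any one type, the worst case takes at most 8 of each type, or every stone of a type that has fewer than 8.
That gives 8 + 8 + 6 + 8 + 3 + 8 = 41 stones with no type reaching 9.
The next stone forces some type to 9, so 41 + 1 = 42.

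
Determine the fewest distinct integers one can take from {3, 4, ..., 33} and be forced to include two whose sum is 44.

21

Group the elements by complementary pair {x, 44−x}: {11,33}, {12,32}, {13,31}, …, giving 11 two-element pairs, the single value 22 (it cannot pair with itself since the integers are distinct), and 8 integers whose partner 44−x falls outside [3,33].
Treating each of those 20 groups as a pigeonhole, one can pick one integer per group — 20 integers — with no two summing to 44.
The 21st integer lands in an occupied pair, forcing a sum of 44.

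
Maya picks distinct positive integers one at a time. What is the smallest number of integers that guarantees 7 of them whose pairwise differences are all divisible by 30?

Integers whose pairwise differences are multiples of 30 are exactly those sharing a remainder mod 30. By the pigeonhole principle, the 30 residue classes mod 30 are the pigeonholes.
With 180 integers one could put 6 in each residue class and have no class reach 7.
The 181st integer pushes some class to 7, so 30·6 + 1 = 181.

181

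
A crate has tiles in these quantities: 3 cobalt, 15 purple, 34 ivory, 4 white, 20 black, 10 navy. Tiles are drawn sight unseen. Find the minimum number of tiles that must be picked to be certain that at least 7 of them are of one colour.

32

Put each drawn tile into a box by colour. The largest draw with every box below 7 takes min(count, 6) from each colour; colours with fewer than 6 contribute all they have.
Σ min(cᵢ, 6) = 3 + 6 + 6 + 4 + 6 + 6 = 31.
Draw number 31 + 1 = 32 must push one box to 7.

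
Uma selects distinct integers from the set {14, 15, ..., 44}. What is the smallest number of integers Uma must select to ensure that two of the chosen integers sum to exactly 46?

A set avoiding the sum 46 can contain at most one of each pair {x, 46−x}, plus the 13 elements whose complement lies outside the range or equal to its own complement.
The integers 23, …, 44 (22 of them) are such a set: any two sum to at least 23+24 = 47 > 46.
By the pigeonhole principle, any 23rd integer completes one of the 9 pairs, so 23 choices force a sum of 46.

23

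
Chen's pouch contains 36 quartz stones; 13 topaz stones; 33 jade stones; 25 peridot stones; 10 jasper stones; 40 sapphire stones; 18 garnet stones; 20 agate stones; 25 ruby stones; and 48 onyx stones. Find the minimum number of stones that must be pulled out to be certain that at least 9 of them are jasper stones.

267

In the worst case for collecting jasper stones, every non-jasper stone comes out first.
There are 36 + 13 + 33 + 25 + 40 + 18 + 20 + 25 + 48 = 258 non-jasper stones altogether.
After those, each further stone must be jasper, so 258 + 9 = 267 draws guarantee 9 jasper stones.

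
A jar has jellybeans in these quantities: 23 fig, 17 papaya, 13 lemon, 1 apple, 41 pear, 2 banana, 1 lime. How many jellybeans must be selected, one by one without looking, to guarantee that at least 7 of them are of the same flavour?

An adversary could hand out at most 6 jellybeans per flavour (apple, banana, lime run out sooner): 6 + 6 + 6 + 1 + 6 + 2 + 1 = 28 jellybeans and still no flavour has 7.
One more jellybean lands in a flavour already at 6, so 29 draws are enough and 28 are not.

29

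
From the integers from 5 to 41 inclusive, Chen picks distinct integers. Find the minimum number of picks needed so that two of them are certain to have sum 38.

Two chosen integers sum to 38 exactly when both halves of some pair {x, 38−x} with 5 ≤ x ≤ 38−x ≤ 33 are chosen — 14 such pairs.
The remaining 9 elements (those with no distinct partner in range) can never complete a 38-sum, so the worst case takes all of them and one from each pair: 9 + 14 = 23.
By pigeonhole, the 24th integer has to be the second member of some pair, so 23 + 1 = 24.

24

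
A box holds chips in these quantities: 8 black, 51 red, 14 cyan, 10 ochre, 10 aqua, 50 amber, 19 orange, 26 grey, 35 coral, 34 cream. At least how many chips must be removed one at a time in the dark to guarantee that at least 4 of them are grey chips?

235

In the worst case for collecting grey chips, every non-grey chip comes out first.
There are 8 + 51 + 14 + 10 + 10 + 50 + 19 + 35 + 34 = 231 non-grey chips altogether.
After those, each further chip must be grey, so 231 + 4 = 235 draws guarantee 4 grey chips.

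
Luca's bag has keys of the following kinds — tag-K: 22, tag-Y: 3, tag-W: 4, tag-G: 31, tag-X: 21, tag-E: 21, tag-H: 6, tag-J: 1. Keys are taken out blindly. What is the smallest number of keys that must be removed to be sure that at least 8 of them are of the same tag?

An adversary could hand out at most 7 keys per tag (4 tags run out sooner): 7 + 3 + 4 + 7 + 7 + 7 + 6 + 1 = 42 keys and still no tag has 8.
One more key lands in a tag already at 7, so 43 draws are enough and 42 are not.

43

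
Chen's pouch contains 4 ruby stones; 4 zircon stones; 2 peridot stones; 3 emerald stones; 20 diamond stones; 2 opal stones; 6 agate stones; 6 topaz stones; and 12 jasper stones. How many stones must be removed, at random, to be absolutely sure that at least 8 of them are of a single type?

42

Put each drawn stone into a box by type. The largest draw with every box below 8 takes min(count, 7) from each type; types with fewer than 7 contribute all they have.
Σ min(cᵢ, 7) = 4 + 4 + 2 + 3 + 7 + 2 + 6 + 6 + 7 = 41.
Draw number 41 + 1 = 42 must push one box to 8.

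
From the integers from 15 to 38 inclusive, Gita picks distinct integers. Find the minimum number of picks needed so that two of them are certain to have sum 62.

A set avoiding the sum 62 can contain at most one of each pair {x, 62−x}, plus the 10 elements whose complement lies outside the range or equal to its own complement.
The integers 15, …, 31 (17 of them) are such a set: any two sum to at least 15+16 = 31 and at most 30+31 = 61 < 62.
Any 18th integer completes one of the 7 pairs, so 18 choices force a sum of 62.

18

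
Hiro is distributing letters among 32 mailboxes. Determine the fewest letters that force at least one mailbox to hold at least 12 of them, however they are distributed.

353

With 352 letters one could put exactly 11 in each of the 32 mailboxes, and no mailbox would reach 12.
One more letter must land in a mailbox that already has 11, giving it 12.
So 32 × 11 + 1 = 353 letters are required.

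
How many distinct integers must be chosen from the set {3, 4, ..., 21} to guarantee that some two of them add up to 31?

14

A set avoiding the sum 31 can contain at most one of each pair {x, 31−x}, plus the 7 elements whose complement lies outside the range.
The integers 3, …, 15 (13 of them) are such a set: any two sum to at least 3+4 = 7 and at most 14+15 = 29 < 31.
Pigeonhole: any 14th integer completes one of the 6 pairs, so 14 choices force a sum of 31.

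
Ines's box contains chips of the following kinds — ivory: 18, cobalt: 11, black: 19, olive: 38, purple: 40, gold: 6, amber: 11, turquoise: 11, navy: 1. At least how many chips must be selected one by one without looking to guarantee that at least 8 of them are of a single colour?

57

Put each drawn chip into a box by colour. The largest draw with every box below 8 takes min(count, 7) from each colour; colours with fewer than 7 contribute all they have.
Σ min(cᵢ, 7) = 7 + 7 + 7 + 7 + 7 + 6 + 7 + 7 + 1 = 56.
Draw number 56 + 1 = 57 must push one box to 8.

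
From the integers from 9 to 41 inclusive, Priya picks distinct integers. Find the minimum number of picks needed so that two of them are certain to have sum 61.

23

A set avoiding the sum 61 can contain at most one of each pair {x, 61−x}, plus the 11 elements whose complement lies outside the range.
The integers 9, …, 30 (22 of them) are such a set: any two sum to at least 9+10 = 19 and at most 29+30 = 59 < 61.
Pigeonhole: any 23rd integer completes one of the 11 pairs, so 23 choices force a sum of 61.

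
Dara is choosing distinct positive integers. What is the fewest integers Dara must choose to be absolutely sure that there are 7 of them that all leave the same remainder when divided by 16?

By pigeonhole, the 16 residue classes mod 16 are the pigeonholes.
With 96 integers one could put 6 in each residue class and have no class reach 7.
The 97th integer pushes some class to 7, so 16·6 + 1 = 97.

97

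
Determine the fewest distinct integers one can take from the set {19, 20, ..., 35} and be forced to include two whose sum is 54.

A set avoiding the sum 54 can contain at most one of each pair {x, 54−x}, plus the 1 element equal to its own complement.
The integers 27, …, 35 (9 of them) are such a set: any two sum to at least 27+28 = 55 > 54.
Any 10th integer completes one of the 8 pairs, so 10 choices force a sum of 54.

10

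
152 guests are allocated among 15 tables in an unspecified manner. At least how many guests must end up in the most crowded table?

11

The 15 tables are the holes and the 152 guests are the pigeons.
If every table held at most 10 guests, the total would be at most 15 × 10 = 150, which is less than 152.
So some table holds at least ⌈152/15⌉ = 11 guests.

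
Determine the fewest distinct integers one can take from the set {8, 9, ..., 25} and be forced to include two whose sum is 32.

11

A set avoiding the sum 32 can contain at most one of each pair {x, 32−x}, plus the 2 elements whose complement lies outside the range or equal to its own complement.
The integers 16, …, 25 (10 of them) are such a set: any two sum to at least 16+17 = 33 > 32.
By pigeonhole, any 11th integer completes one of the 8 pairs, so 11 choices force a sum of 32.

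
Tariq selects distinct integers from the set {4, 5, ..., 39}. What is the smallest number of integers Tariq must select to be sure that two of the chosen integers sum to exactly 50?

23

A set avoiding the sum 50 can contain at most one of each pair {x, 50−x}, plus the 8 elements whose complement lies outside the range or equal to its own complement.
The integers 4, …, 25 (22 of them) are such a set: any two sum to at least 4+5 = 9 and at most 24+25 = 49 < 50.
Any 23rd integer completes one of the 14 pairs, so 23 choices force a sum of 50.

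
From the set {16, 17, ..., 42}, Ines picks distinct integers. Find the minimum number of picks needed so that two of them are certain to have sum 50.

Two chosen integers sum to 50 exactly when both halves of some pair {x, 50−x} with 16 ≤ x ≤ 50−x ≤ 34 are chosen — 9 such pairs.
The remaining 9 elements (those with no distinct partner in range) can never complete a 50-sum, so the worst case takes all of them and one from each pair: 9 + 9 = 18.
By pigeonhole, the 19th integer has to be the second member of some pair, so 18 + 1 = 19.

19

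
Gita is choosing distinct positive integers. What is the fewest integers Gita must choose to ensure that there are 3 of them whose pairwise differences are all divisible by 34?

Integers whose pairwise differences are multiples of 34 are exactly those sharing a remainder mod 34. Pigeonhole: the 34 residue classes mod 34 are the pigeonholes.
With 68 integers one could put 2 in each residue class and have no class reach 3.
The 69th integer pushes some class to 3, so 34·2 + 1 = 69.

69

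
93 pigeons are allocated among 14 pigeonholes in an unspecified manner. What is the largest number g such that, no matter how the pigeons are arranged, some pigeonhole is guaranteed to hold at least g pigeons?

The 14 pigeonholes are the holes and the 93 pigeons are the pigeons.
If every pigeonhole held at most 6 pigeons, the total would be at most 14 × 6 = 84, which is less than 93.
So some pigeonhole holds at least ⌈93/14⌉ = 7 pigeons.

7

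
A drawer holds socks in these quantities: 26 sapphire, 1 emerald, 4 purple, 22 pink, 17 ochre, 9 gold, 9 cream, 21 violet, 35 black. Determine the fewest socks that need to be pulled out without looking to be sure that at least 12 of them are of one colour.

79

The 9 colours are the holes; the socks drawn are the pigeons.
To avoid 12 of any one colour, the worst case takes at most 11 of each colour, or every sock of a colour that has fewer than 11.
That gives 11 + 1 + 4 + 11 + 11 + 9 + 9 + 11 + 11 = 78 socks with no colour reaching 12.
The next sock forces some colour to 12, so 78 + 1 = 79.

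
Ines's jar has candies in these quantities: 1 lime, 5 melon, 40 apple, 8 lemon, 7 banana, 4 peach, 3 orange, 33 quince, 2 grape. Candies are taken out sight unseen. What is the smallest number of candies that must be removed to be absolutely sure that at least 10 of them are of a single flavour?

49

An adversary could hand out at most 9 candies per flavour (7 flavours run out sooner): 1 + 5 + 9 + 8 + 7 + 4 + 3 + 9 + 2 = 48 candies and still no flavour has 10.
One more candy lands in a flavour already at 9, so 49 draws are enough and 48 are not.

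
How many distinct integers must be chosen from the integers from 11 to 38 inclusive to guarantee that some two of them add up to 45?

17

Group the elements by complementary pair {x, 45−x}: {11,34}, {12,33}, {13,32}, …, giving 12 two-element pairs and 4 integers whose partner 45−x falls outside [11,38].
Pigeonhole: treating each of those 16 groups as a pigeonhole, one can pick one integer per group — 16 integers — with no two summing to 45.
The 17th integer lands in an occupied pair, forcing a sum of 45.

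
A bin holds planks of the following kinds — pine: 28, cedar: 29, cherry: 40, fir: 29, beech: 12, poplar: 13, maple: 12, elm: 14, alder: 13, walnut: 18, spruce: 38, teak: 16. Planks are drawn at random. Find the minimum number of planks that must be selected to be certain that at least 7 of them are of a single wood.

73

By pigeonhole, put each drawn plank into a box by wood. The largest draw with every box below 7 takes min(count, 6) from each wood.
Σ min(cᵢ, 6) = 6 + 6 + 6 + 6 + 6 + 6 + 6 + 6 + 6 + 6 + 6 + 6 = 72.
Draw number 72 + 1 = 73 must push one box to 7.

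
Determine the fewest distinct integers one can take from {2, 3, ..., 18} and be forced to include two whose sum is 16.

Two chosen integers sum to 16 exactly when both halves of some pair {x, 16−x} with 2 ≤ x ≤ 16−x ≤ 14 are chosen — 6 such pairs.
The remaining 5 elements (those with no distinct partner in range) can never complete a 16-sum, so the worst case takes all of them and one from each pair: 5 + 6 = 11.
By the pigeonhole principle, the 12th integer has to be the second member of some pair, so 11 + 1 = 12.

12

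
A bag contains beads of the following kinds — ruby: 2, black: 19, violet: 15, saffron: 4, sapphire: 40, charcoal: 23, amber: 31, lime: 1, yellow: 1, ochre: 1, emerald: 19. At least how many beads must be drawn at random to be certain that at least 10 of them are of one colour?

64

By the pigeonhole principle, put each drawn bead into a box by colour. The largest draw with every box below 10 takes min(count, 9) from each colour; colours with fewer than 9 contribute all they have.
Σ min(cᵢ, 9) = 2 + 9 + 9 + 4 + 9 + 9 + 9 + 1 + 1 + 1 + 9 = 63.
Draw number 63 + 1 = 64 must push one box to 10.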